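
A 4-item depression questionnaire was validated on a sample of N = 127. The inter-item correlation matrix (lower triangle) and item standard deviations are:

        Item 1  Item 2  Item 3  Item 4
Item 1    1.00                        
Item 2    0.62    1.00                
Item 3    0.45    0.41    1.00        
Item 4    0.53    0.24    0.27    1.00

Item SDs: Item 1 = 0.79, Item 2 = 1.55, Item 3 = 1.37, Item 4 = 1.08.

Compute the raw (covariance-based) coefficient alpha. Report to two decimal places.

Σσ²ᵢ = 0.79² + 1.55² + 1.37² + 1.08² = 6.0699
Covariances σ_ij = r_ij · s_i · s_j:
  σ(Item 1,Item 2) = 0.62 × 0.79 × 1.55 = 0.7592
  σ(Item 1,Item 3) = 0.45 × 0.79 × 1.37 = 0.4870
  σ(Item 1,Item 4) = 0.53 × 0.79 × 1.08 = 0.4522
  σ(Item 2,Item 3) = 0.41 × 1.55 × 1.37 = 0.8706
  σ(Item 2,Item 4) = 0.24 × 1.55 × 1.08 = 0.4018
  σ(Item 3,Item 4) = 0.27 × 1.37 × 1.08 = 0.3995
σ²_T = Σσ²ᵢ + 2·Σσ_ij = 6.0699 + 2 × 3.3703 = 12.8105
α = (4/3)·(1 − 6.0699/12.8105) = 0.70

coefficient alpha = 0.70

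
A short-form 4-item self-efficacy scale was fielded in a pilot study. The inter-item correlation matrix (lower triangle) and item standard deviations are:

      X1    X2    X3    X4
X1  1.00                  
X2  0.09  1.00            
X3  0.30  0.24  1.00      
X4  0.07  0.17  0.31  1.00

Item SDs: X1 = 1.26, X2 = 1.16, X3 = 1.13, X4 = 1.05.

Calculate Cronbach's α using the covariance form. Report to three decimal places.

Σσ²ᵢ = 1.26² + 1.16² + 1.13² + 1.05² = 5.3126
Covariances σ_ij = r_ij · s_i · s_j:
  σ(X1,X2) = 0.09 × 1.26 × 1.16 = 0.1315
  σ(X1,X3) = 0.30 × 1.26 × 1.13 = 0.4271
  σ(X1,X4) = 0.07 × 1.26 × 1.05 = 0.0926
  σ(X2,X3) = 0.24 × 1.16 × 1.13 = 0.3146
  σ(X2,X4) = 0.17 × 1.16 × 1.05 = 0.2071
  σ(X3,X4) = 0.31 × 1.13 × 1.05 = 0.3678
σ²_T = Σσ²ᵢ + 2·Σσ_ij = 5.3126 + 2 × 1.5407 = 8.3940
α = (4/3)·(1 − 5.3126/8.3940) = 0.489

α = 0.489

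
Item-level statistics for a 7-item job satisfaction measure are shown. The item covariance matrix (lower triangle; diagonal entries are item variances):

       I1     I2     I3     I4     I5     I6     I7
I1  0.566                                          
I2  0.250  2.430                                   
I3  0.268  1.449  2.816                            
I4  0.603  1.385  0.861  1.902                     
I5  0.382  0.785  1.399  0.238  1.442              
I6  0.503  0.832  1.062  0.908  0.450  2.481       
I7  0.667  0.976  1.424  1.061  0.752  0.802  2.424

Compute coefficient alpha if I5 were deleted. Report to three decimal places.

α = 0.809

Remaining items: I1, I2, I3, I4, I6, I7 (k = 6).
sum of item variances = 0.566 + 2.430 + 2.816 + 1.902 + 2.481 + 2.424 = 12.619
σ²_T = 12.619 + 2 × 13.051 = 38.721
α (item deleted) = (6/5)·(1 − 12.619/38.721) = 0.809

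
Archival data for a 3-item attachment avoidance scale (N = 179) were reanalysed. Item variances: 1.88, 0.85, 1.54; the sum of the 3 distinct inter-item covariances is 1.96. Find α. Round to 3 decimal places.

α = 0.718

Σσᵢ² = 1.88 + 0.85 + 1.54 = 4.27
Sum of distinct covariances = 1.96
Var(T) = Σσᵢ² + 2·Σcov = 4.27 + 2 × 1.96 = 8.19
α = (3/2)·(1 − 4.27/8.19) = 0.718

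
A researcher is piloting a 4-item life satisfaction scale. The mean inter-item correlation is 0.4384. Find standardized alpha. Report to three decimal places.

Standardized α = k·r̄ / (1 + (k−1)·r̄) = 4 × 0.4384 / (1 + 3 × 0.4384)
  = 1.7536 / 2.3152 = 0.757

standardized alpha = 0.757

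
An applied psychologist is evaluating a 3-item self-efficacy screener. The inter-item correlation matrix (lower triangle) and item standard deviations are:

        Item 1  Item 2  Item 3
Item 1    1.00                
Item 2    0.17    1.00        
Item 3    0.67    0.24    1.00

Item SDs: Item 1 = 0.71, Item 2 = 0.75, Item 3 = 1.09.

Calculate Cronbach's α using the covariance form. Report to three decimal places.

Σσ²ᵢ = 0.71² + 0.75² + 1.09² = 2.2547
Covariances σ_ij = r_ij · s_i · s_j:
  σ(Item 1,Item 2) = 0.17 × 0.71 × 0.75 = 0.0905
  σ(Item 1,Item 3) = 0.67 × 0.71 × 1.09 = 0.5185
  σ(Item 2,Item 3) = 0.24 × 0.75 × 1.09 = 0.1962
σ²_T = Σσ²ᵢ + 2·Σσ_ij = 2.2547 + 2 × 0.8052 = 3.8651
α = (3/2)·(1 − 2.2547/3.8651) = 0.625

Cronbach's α = 0.625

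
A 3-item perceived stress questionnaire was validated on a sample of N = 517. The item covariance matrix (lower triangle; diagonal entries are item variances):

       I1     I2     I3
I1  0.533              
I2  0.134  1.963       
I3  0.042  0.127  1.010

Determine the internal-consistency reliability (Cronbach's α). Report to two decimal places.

α = 0.22

sum of item variances = 0.533 + 1.963 + 1.010 = 3.506
Sum of the distinct covariances = 0.303
σ²_total = 3.506 + 2 × 0.303 = 4.112
α = (k/(k−1))·(1 − sum of item variances/σ²_total) = (3/2)·(1 − 3.506/4.112) = 0.22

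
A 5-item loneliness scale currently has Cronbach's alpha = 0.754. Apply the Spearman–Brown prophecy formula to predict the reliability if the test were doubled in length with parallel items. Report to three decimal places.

predicted reliability = 0.860

Length factor m = 2
α' = m·α / (1 + (m−1)·α)
   = 2 × 0.754 / (1 + (2 − 1) × 0.754)
   = 1.5080 / 1.7540 = 0.860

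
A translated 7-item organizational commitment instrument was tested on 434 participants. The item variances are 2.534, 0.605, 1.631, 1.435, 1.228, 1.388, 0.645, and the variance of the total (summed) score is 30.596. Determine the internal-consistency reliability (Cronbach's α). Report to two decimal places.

Σσᵢ² = 2.534 + 0.605 + 1.631 + 1.435 + 1.228 + 1.388 + 0.645 = 9.466
α = (k/(k−1))·(1 − Σσᵢ²/Var(T)) = (7/6)·(1 − 9.466/30.596) = 0.81

α = 0.81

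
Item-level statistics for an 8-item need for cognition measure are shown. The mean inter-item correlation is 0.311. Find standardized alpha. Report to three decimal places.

standardized alpha = 0.783

Standardized α = k·r̄ / (1 + (k−1)·r̄) = 8 × 0.311 / (1 + 7 × 0.311)
  = 2.4880 / 3.1770 = 0.783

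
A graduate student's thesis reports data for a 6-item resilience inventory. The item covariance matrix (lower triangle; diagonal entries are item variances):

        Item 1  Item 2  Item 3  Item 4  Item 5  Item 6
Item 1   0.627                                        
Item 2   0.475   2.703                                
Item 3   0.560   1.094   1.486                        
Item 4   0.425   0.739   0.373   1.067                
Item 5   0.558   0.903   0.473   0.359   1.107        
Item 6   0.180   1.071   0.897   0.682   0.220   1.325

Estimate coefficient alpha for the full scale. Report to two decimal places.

ΣVar(i) = 0.627 + 2.703 + 1.486 + 1.067 + 1.107 + 1.325 = 8.315
Sum of the distinct covariances = 9.009
σ²_T = 8.315 + 2 × 9.009 = 26.333
α = (k/(k−1))·(1 − ΣVar(i)/σ²_T) = (6/5)·(1 − 8.315/26.333) = 0.82

α = 0.82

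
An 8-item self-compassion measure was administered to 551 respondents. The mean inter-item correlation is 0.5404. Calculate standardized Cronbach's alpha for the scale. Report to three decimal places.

Standardized α = k·r̄ / (1 + (k−1)·r̄) = 8 × 0.5404 / (1 + 7 × 0.5404)
  = 4.3232 / 4.7828 = 0.904

standardized Cronbach's alpha = 0.904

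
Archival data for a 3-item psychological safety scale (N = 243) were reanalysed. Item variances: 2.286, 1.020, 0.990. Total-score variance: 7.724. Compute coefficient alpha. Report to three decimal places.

Σσᵢ² = 2.286 + 1.020 + 0.990 = 4.296
α = (k/(k−1))·(1 − Σσᵢ²/σ²_T) = (3/2)·(1 − 4.296/7.724) = 0.666

coefficient alpha = 0.666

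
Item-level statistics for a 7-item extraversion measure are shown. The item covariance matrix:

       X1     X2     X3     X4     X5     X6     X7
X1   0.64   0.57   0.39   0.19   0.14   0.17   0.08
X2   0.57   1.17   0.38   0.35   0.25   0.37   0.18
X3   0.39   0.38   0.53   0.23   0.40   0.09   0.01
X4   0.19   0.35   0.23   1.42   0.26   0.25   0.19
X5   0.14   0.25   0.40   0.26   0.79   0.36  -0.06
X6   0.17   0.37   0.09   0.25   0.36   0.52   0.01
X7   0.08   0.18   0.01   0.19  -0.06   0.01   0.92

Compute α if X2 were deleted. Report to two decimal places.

Remaining items: X1, X3, X4, X5, X6, X7 (k = 6).
Σσ²ᵢ = 0.64 + 0.53 + 1.42 + 0.79 + 0.52 + 0.92 = 4.82
σ²_total = 4.82 + 2 × 2.71 = 10.24
α (item deleted) = (6/5)·(1 − 4.82/10.24) = 0.64

α = 0.64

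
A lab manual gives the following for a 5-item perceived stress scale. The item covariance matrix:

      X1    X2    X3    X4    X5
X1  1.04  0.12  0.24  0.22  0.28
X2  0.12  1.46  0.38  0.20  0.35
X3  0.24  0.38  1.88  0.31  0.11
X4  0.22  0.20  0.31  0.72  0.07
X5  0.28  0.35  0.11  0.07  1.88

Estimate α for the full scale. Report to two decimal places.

sum of item variances = 1.04 + 1.46 + 1.88 + 0.72 + 1.88 = 6.98
Sum of the distinct covariances = 2.28
σ²_total = 6.98 + 2 × 2.28 = 11.54
α = (k/(k−1))·(1 − sum of item variances/σ²_total) = (5/4)·(1 − 6.98/11.54) = 0.49

α = 0.49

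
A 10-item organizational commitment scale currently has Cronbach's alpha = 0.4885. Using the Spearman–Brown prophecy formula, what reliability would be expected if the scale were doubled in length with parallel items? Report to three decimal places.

predicted reliability = 0.656

Length factor m = 2
α' = m·α / (1 + (m−1)·α)
   = 2 × 0.4885 / (1 + (2 − 1) × 0.4885)
   = 0.9770 / 1.4885 = 0.656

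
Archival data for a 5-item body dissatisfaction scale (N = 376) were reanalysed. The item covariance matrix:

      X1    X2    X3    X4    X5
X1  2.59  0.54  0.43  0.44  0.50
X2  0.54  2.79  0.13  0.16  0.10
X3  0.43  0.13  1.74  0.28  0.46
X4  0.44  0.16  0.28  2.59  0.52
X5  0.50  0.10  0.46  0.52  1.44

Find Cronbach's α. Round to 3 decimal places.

α = 0.487

Σσ²ᵢ = 2.59 + 2.79 + 1.74 + 2.59 + 1.44 = 11.15
Sum of off-diagonal covariances = 3.56
σ²_total = 11.15 + 2 × 3.56 = 18.27
α = (k/(k−1))·(1 − Σσ²ᵢ/σ²_total) = (5/4)·(1 − 11.15/18.27) = 0.487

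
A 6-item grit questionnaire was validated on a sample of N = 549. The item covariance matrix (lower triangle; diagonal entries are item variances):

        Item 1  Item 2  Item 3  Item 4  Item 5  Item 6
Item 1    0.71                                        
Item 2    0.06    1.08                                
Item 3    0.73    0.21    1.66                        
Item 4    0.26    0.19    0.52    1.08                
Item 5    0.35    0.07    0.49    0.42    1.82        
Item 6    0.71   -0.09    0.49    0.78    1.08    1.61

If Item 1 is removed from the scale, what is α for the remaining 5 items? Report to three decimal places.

α = 0.668

Remaining items: Item 2, Item 3, Item 4, Item 5, Item 6 (k = 5).
ΣVar(i) = 1.08 + 1.66 + 1.08 + 1.82 + 1.61 = 7.25
Var(T) = 7.25 + 2 × 4.16 = 15.57
α (item deleted) = (5/4)·(1 − 7.25/15.57) = 0.668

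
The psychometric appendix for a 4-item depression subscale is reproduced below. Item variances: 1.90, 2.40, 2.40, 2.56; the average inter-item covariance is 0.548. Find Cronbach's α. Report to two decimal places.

sum of item variances = 1.90 + 2.40 + 2.40 + 2.56 = 9.26
Sum of the 6 distinct covariances = 6 × 0.548 = 3.288
Var(T) = sum of item variances + 2·Σcov = 9.26 + 2 × 3.288 = 15.836
α = (4/3)·(1 − 9.26/15.836) = 0.55

Cronbach's α = 0.55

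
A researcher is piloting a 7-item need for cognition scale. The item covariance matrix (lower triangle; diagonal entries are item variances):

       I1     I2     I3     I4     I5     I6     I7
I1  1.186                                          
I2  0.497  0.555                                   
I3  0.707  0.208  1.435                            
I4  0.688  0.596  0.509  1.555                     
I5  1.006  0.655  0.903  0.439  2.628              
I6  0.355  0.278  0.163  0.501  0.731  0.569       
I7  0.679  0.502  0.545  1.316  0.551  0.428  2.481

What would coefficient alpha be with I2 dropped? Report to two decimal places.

Remaining items: I1, I3, I4, I5, I6, I7 (k = 6).
sum of item variances = 1.186 + 1.435 + 1.555 + 2.628 + 0.569 + 2.481 = 9.854
total variance = 9.854 + 2 × 9.521 = 28.896
α (item deleted) = (6/5)·(1 − 9.854/28.896) = 0.79

coefficient alpha = 0.79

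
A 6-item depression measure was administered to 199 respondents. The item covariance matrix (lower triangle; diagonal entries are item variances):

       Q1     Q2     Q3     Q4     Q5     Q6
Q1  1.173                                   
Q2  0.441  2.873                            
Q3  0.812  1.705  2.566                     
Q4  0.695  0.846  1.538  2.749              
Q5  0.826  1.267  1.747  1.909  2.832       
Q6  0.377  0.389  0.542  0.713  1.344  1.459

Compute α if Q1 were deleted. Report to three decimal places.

α = 0.822

Remaining items: Q2, Q3, Q4, Q5, Q6 (k = 5).
ΣVar(i) = 2.873 + 2.566 + 2.749 + 2.832 + 1.459 = 12.479
Var(T) = 12.479 + 2 × 12.000 = 36.479
α (item deleted) = (5/4)·(1 − 12.479/36.479) = 0.822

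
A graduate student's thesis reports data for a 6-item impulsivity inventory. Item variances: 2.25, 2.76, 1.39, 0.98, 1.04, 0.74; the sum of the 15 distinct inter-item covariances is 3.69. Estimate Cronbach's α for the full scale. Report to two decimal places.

Cronbach's α = 0.54

ΣVar(i) = 2.25 + 2.76 + 1.39 + 0.98 + 1.04 + 0.74 = 9.16
Sum of distinct covariances = 3.69
σ²_total = ΣVar(i) + 2·Σcov = 9.16 + 2 × 3.69 = 16.54
α = (6/5)·(1 − 9.16/16.54) = 0.54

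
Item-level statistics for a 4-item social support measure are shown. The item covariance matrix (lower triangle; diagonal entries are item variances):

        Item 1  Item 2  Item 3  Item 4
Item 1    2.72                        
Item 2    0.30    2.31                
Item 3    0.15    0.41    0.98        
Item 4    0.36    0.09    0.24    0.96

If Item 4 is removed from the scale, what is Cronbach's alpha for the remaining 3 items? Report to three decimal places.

Remaining items: Item 1, Item 2, Item 3 (k = 3).
sum of item variances = 2.72 + 2.31 + 0.98 = 6.01
total variance = 6.01 + 2 × 0.86 = 7.73
α (item deleted) = (3/2)·(1 − 6.01/7.73) = 0.334

α = 0.334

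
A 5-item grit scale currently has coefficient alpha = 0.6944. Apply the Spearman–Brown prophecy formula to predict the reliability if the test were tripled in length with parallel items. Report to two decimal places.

Length factor m = 3
α' = m·α / (1 + (m−1)·α)
   = 3 × 0.6944 / (1 + (3 − 1) × 0.6944)
   = 2.0832 / 2.3888 = 0.87

predicted reliability = 0.87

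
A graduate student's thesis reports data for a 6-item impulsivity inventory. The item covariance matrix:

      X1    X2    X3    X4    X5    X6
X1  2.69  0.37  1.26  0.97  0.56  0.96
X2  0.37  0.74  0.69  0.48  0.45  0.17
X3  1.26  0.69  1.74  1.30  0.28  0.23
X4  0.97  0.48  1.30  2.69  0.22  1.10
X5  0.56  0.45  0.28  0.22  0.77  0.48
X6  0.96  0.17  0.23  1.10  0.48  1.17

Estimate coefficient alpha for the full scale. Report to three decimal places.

coefficient alpha = 0.792

Σσᵢ² = 2.69 + 0.74 + 1.74 + 2.69 + 0.77 + 1.17 = 9.80
Σ_{i<j} σ_ij = 9.52
σ²_T = 9.80 + 2 × 9.52 = 28.84
α = (k/(k−1))·(1 − Σσᵢ²/σ²_T) = (6/5)·(1 − 9.80/28.84) = 0.792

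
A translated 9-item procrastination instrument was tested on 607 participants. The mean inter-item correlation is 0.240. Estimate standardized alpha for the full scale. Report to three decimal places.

standardized alpha = 0.740

Standardized α = k·r̄ / (1 + (k−1)·r̄) = 9 × 0.240 / (1 + 8 × 0.240)
  = 2.1600 / 2.9200 = 0.740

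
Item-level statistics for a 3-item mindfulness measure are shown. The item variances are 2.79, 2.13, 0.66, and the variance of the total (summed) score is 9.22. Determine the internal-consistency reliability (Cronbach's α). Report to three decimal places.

Σσ²ᵢ = 2.79 + 2.13 + 0.66 = 5.58
α = (k/(k−1))·(1 − Σσ²ᵢ/Var(T)) = (3/2)·(1 − 5.58/9.22) = 0.592

Cronbach's α = 0.592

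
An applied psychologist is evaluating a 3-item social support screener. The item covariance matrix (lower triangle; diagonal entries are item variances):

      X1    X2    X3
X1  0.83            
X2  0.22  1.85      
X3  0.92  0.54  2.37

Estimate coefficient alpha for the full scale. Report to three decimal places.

Σσᵢ² = 0.83 + 1.85 + 2.37 = 5.05
Sum of the distinct covariances = 1.68
Var(T) = 5.05 + 2 × 1.68 = 8.41
α = (k/(k−1))·(1 − Σσᵢ²/Var(T)) = (3/2)·(1 − 5.05/8.41) = 0.599

α = 0.599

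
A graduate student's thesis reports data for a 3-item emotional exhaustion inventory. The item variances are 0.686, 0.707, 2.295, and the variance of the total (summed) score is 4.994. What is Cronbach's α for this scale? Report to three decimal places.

Cronbach's α = 0.392

Σσᵢ² = 0.686 + 0.707 + 2.295 = 3.688
α = (k/(k−1))·(1 − Σσᵢ²/σ²_total) = (3/2)·(1 − 3.688/4.994) = 0.392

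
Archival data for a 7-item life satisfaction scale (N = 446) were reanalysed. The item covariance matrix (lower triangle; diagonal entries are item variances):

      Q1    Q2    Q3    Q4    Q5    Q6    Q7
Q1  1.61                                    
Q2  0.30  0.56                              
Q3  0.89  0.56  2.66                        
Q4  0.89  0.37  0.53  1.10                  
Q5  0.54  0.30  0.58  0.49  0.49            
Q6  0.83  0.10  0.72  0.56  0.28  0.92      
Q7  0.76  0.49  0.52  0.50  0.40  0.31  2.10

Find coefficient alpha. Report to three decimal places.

α = 0.815

ΣVar(i) = 1.61 + 0.56 + 2.66 + 1.10 + 0.49 + 0.92 + 2.10 = 9.44
Σ_{i<j} σ_ij = 10.92
σ²_T = 9.44 + 2 × 10.92 = 31.28
α = (k/(k−1))·(1 − ΣVar(i)/σ²_T) = (7/6)·(1 − 9.44/31.28) = 0.815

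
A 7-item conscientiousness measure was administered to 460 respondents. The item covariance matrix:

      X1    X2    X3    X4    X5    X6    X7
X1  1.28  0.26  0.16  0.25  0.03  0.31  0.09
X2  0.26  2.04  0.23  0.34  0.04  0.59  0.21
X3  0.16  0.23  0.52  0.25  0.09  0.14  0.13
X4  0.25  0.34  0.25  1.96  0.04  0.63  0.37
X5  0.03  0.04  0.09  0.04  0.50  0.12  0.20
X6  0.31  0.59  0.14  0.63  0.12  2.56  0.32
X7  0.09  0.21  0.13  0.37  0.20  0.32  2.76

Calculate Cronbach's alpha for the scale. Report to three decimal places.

Cronbach's alpha = 0.528

Σσᵢ² = 1.28 + 2.04 + 0.52 + 1.96 + 0.50 + 2.56 + 2.76 = 11.62
Sum of off-diagonal covariances = 4.80
Var(T) = 11.62 + 2 × 4.80 = 21.22
α = (k/(k−1))·(1 − Σσᵢ²/Var(T)) = (7/6)·(1 − 11.62/21.22) = 0.528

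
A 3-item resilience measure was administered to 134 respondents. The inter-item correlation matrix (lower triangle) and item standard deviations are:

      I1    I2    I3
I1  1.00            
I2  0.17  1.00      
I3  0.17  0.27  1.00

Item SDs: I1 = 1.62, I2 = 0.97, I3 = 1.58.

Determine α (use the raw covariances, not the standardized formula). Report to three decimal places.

Σσ²ᵢ = 1.62² + 0.97² + 1.58² = 6.0617
Covariances σ_ij = r_ij · s_i · s_j:
  σ(I1,I2) = 0.17 × 1.62 × 0.97 = 0.2671
  σ(I1,I3) = 0.17 × 1.62 × 1.58 = 0.4351
  σ(I2,I3) = 0.27 × 0.97 × 1.58 = 0.4138
σ²_T = Σσ²ᵢ + 2·Σσ_ij = 6.0617 + 2 × 1.1160 = 8.2937
α = (3/2)·(1 − 6.0617/8.2937) = 0.404

α = 0.404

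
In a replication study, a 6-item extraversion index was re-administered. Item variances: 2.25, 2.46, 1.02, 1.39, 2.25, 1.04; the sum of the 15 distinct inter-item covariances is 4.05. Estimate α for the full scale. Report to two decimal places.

Σσ²ᵢ = 2.25 + 2.46 + 1.02 + 1.39 + 2.25 + 1.04 = 10.41
Sum of distinct covariances = 4.05
σ²_total = Σσ²ᵢ + 2·Σcov = 10.41 + 2 × 4.05 = 18.51
α = (6/5)·(1 − 10.41/18.51) = 0.53

α = 0.53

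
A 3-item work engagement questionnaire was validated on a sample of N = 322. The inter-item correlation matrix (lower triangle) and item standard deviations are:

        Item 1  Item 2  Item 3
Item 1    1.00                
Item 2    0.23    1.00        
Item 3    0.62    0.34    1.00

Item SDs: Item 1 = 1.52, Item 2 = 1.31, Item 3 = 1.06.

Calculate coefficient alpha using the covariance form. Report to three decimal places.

Σσ²ᵢ = 1.52² + 1.31² + 1.06² = 5.1501
Covariances σ_ij = r_ij · s_i · s_j:
  σ(Item 1,Item 2) = 0.23 × 1.52 × 1.31 = 0.4580
  σ(Item 1,Item 3) = 0.62 × 1.52 × 1.06 = 0.9989
  σ(Item 2,Item 3) = 0.34 × 1.31 × 1.06 = 0.4721
σ²_T = Σσ²ᵢ + 2·Σσ_ij = 5.1501 + 2 × 1.9290 = 9.0081
α = (3/2)·(1 − 5.1501/9.0081) = 0.642

coefficient alpha = 0.642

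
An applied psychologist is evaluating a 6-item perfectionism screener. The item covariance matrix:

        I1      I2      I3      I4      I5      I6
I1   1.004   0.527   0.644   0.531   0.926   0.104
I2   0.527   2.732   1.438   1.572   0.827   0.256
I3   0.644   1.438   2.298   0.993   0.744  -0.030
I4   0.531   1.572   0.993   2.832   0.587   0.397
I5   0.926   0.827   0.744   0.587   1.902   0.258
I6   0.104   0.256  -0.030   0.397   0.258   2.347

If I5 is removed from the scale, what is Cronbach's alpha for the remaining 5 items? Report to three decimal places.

α = 0.668

Remaining items: I1, I2, I3, I4, I6 (k = 5).
Σσ²ᵢ = 1.004 + 2.732 + 2.298 + 2.832 + 2.347 = 11.213
total variance = 11.213 + 2 × 6.432 = 24.077
α (item deleted) = (5/4)·(1 − 11.213/24.077) = 0.668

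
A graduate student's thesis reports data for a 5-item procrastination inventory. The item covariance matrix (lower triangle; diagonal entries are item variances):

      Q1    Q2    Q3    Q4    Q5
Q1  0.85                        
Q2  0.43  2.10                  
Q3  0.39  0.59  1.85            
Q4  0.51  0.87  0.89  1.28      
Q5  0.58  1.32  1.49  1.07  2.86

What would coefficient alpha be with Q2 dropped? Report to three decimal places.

α = 0.787

Remaining items: Q1, Q3, Q4, Q5 (k = 4).
sum of item variances = 0.85 + 1.85 + 1.28 + 2.86 = 6.84
σ²_T = 6.84 + 2 × 4.93 = 16.70
α (item deleted) = (4/3)·(1 − 6.84/16.70) = 0.787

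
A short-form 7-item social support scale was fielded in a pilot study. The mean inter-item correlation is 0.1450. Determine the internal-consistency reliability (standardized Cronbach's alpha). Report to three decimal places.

α = 0.543

Standardized α = k·r̄ / (1 + (k−1)·r̄) = 7 × 0.1450 / (1 + 6 × 0.1450)
  = 1.0150 / 1.8700 = 0.543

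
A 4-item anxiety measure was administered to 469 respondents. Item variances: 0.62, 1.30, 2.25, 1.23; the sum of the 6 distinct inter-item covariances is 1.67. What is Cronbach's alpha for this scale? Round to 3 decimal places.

Cronbach's alpha = 0.510

Σσ²ᵢ = 0.62 + 1.30 + 2.25 + 1.23 = 5.40
Sum of distinct covariances = 1.67
total variance = Σσ²ᵢ + 2·Σcov = 5.40 + 2 × 1.67 = 8.74
α = (4/3)·(1 − 5.40/8.74) = 0.510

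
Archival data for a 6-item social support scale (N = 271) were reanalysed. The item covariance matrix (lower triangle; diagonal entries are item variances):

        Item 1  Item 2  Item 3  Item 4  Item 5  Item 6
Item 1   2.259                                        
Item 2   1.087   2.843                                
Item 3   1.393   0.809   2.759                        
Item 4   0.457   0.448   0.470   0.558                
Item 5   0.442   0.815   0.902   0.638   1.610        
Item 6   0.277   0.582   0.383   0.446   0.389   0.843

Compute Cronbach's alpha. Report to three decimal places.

ΣVar(i) = 2.259 + 2.843 + 2.759 + 0.558 + 1.610 + 0.843 = 10.872
Σ_{i<j} σ_ij = 9.538
σ²_T = 10.872 + 2 × 9.538 = 29.948
α = (k/(k−1))·(1 − ΣVar(i)/σ²_T) = (6/5)·(1 − 10.872/29.948) = 0.764

Cronbach's alpha = 0.764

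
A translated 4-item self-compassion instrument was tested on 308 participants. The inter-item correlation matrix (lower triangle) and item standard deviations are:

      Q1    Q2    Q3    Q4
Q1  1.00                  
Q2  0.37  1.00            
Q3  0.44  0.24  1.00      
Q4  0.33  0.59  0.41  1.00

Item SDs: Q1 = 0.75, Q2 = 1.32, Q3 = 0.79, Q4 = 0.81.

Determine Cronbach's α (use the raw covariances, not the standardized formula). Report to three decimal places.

α = 0.698

Σσ²ᵢ = 0.75² + 1.32² + 0.79² + 0.81² = 3.5851
Covariances σ_ij = r_ij · s_i · s_j:
  σ(Q1,Q2) = 0.37 × 0.75 × 1.32 = 0.3663
  σ(Q1,Q3) = 0.44 × 0.75 × 0.79 = 0.2607
  σ(Q1,Q4) = 0.33 × 0.75 × 0.81 = 0.2005
  σ(Q2,Q3) = 0.24 × 1.32 × 0.79 = 0.2503
  σ(Q2,Q4) = 0.59 × 1.32 × 0.81 = 0.6308
  σ(Q3,Q4) = 0.41 × 0.79 × 0.81 = 0.2624
σ²_T = Σσ²ᵢ + 2·Σσ_ij = 3.5851 + 2 × 1.9710 = 7.5271
α = (4/3)·(1 − 3.5851/7.5271) = 0.698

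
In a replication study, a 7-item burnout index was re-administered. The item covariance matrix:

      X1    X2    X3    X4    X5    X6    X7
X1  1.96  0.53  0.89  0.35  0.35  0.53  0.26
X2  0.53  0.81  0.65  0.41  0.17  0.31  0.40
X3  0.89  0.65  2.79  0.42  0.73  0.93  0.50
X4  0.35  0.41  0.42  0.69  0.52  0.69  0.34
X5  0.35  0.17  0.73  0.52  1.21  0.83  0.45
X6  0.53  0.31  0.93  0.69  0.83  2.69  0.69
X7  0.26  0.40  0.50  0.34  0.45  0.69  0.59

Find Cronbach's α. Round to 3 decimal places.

ΣVar(i) = 1.96 + 0.81 + 2.79 + 0.69 + 1.21 + 2.69 + 0.59 = 10.74
Sum of the distinct covariances = 10.95
Var(T) = 10.74 + 2 × 10.95 = 32.64
α = (k/(k−1))·(1 − ΣVar(i)/Var(T)) = (7/6)·(1 − 10.74/32.64) = 0.783

α = 0.783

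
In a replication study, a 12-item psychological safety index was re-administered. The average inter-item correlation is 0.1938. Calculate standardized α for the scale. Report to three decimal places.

α = 0.743

Standardized α = k·r̄ / (1 + (k−1)·r̄) = 12 × 0.1938 / (1 + 11 × 0.1938)
  = 2.3256 / 3.1318 = 0.743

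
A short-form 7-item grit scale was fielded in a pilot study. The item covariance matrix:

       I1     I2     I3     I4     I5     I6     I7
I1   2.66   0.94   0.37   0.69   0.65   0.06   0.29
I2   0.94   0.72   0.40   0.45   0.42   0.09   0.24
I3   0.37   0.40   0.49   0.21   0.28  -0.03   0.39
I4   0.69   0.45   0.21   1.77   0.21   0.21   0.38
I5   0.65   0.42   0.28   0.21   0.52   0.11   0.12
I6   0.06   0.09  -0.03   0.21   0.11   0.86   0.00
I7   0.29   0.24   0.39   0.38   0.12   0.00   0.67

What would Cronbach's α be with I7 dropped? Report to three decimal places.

Remaining items: I1, I2, I3, I4, I5, I6 (k = 6).
ΣVar(i) = 2.66 + 0.72 + 0.49 + 1.77 + 0.52 + 0.86 = 7.02
σ²_T = 7.02 + 2 × 5.06 = 17.14
α (item deleted) = (6/5)·(1 − 7.02/17.14) = 0.709

α = 0.709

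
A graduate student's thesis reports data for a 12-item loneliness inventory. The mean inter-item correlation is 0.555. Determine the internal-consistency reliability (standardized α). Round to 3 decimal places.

α = 0.937

Standardized α = k·r̄ / (1 + (k−1)·r̄) = 12 × 0.555 / (1 + 11 × 0.555)
  = 6.6600 / 7.1050 = 0.937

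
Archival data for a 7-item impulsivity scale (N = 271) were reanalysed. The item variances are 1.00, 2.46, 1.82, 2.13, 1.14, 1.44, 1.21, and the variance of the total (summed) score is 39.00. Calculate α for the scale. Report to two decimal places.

α = 0.83

sum of item variances = 1.00 + 2.46 + 1.82 + 2.13 + 1.14 + 1.44 + 1.21 = 11.20
α = (k/(k−1))·(1 − sum of item variances/σ²_T) = (7/6)·(1 − 11.20/39.00) = 0.83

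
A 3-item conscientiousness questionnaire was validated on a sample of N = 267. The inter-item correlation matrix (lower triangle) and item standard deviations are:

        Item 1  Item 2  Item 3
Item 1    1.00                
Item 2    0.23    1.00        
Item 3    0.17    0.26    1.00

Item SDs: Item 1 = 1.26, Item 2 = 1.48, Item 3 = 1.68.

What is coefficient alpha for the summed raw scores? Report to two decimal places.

α = 0.45

Σσ²ᵢ = 1.26² + 1.48² + 1.68² = 6.6004
Covariances σ_ij = r_ij · s_i · s_j:
  σ(Item 1,Item 2) = 0.23 × 1.26 × 1.48 = 0.4289
  σ(Item 1,Item 3) = 0.17 × 1.26 × 1.68 = 0.3599
  σ(Item 2,Item 3) = 0.26 × 1.48 × 1.68 = 0.6465
σ²_T = Σσ²ᵢ + 2·Σσ_ij = 6.6004 + 2 × 1.4353 = 9.4710
α = (3/2)·(1 − 6.6004/9.4710) = 0.45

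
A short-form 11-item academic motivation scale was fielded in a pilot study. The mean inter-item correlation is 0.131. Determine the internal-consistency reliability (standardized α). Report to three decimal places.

standardized α = 0.624

Standardized α = k·r̄ / (1 + (k−1)·r̄) = 11 × 0.131 / (1 + 10 × 0.131)
  = 1.4410 / 2.3100 = 0.624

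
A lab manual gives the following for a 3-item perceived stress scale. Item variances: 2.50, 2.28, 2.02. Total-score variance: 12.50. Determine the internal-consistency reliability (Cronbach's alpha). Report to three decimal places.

α = 0.684

sum of item variances = 2.50 + 2.28 + 2.02 = 6.80
α = (k/(k−1))·(1 − sum of item variances/σ²_T) = (3/2)·(1 − 6.80/12.50) = 0.684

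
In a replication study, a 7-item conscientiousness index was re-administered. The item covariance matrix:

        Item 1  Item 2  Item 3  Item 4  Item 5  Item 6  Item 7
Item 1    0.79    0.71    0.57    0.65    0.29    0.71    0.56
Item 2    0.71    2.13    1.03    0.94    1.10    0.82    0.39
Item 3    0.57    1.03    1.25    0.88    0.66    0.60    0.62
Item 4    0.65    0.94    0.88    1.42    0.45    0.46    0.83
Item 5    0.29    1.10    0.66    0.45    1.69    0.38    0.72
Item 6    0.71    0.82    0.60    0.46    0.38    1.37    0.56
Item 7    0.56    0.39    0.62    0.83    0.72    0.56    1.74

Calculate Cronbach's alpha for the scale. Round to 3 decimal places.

Cronbach's alpha = 0.850

Σσᵢ² = 0.79 + 2.13 + 1.25 + 1.42 + 1.69 + 1.37 + 1.74 = 10.39
Σ_{i<j} σ_ij = 13.93
σ²_T = 10.39 + 2 × 13.93 = 38.25
α = (k/(k−1))·(1 − Σσᵢ²/σ²_T) = (7/6)·(1 − 10.39/38.25) = 0.850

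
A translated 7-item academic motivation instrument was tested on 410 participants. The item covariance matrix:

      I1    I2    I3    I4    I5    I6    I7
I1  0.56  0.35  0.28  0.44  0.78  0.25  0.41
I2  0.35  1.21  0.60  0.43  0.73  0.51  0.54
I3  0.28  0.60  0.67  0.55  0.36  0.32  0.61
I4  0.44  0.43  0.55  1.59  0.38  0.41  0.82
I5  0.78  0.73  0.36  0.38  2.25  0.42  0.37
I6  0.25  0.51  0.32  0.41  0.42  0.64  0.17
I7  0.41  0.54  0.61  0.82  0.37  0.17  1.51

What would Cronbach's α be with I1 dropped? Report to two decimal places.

Remaining items: I2, I3, I4, I5, I6, I7 (k = 6).
Σσ²ᵢ = 1.21 + 0.67 + 1.59 + 2.25 + 0.64 + 1.51 = 7.87
σ²_T = 7.87 + 2 × 7.22 = 22.31
α (item deleted) = (6/5)·(1 − 7.87/22.31) = 0.78

Cronbach's α = 0.78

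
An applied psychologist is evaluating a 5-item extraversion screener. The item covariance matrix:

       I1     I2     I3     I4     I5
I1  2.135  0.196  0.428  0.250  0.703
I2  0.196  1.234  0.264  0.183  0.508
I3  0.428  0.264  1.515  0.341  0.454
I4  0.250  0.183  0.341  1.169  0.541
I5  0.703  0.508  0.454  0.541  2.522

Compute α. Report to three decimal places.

α = 0.593

ΣVar(i) = 2.135 + 1.234 + 1.515 + 1.169 + 2.522 = 8.575
Sum of the distinct covariances = 3.868
total variance = 8.575 + 2 × 3.868 = 16.311
α = (k/(k−1))·(1 − ΣVar(i)/total variance) = (5/4)·(1 − 8.575/16.311) = 0.593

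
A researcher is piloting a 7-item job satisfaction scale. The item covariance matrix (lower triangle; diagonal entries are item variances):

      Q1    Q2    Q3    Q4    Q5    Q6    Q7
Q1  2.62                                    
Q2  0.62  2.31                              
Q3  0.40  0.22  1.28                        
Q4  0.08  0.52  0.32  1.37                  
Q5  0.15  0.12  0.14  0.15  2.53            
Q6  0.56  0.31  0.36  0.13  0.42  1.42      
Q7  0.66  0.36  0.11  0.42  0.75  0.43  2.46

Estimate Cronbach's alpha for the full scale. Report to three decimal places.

sum of item variances = 2.62 + 2.31 + 1.28 + 1.37 + 2.53 + 1.42 + 2.46 = 13.99
Sum of off-diagonal covariances = 7.23
Var(T) = 13.99 + 2 × 7.23 = 28.45
α = (k/(k−1))·(1 − sum of item variances/Var(T)) = (7/6)·(1 − 13.99/28.45) = 0.593

α = 0.593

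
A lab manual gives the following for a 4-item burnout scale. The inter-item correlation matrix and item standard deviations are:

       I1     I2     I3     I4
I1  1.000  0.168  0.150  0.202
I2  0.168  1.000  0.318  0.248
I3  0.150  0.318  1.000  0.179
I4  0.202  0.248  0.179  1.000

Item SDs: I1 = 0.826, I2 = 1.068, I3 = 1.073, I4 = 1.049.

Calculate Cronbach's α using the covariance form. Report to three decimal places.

Σσ²ᵢ = 0.826² + 1.068² + 1.073² + 1.049² = 4.0746
Covariances σ_ij = r_ij · s_i · s_j:
  σ(I1,I2) = 0.168 × 0.826 × 1.068 = 0.1482
  σ(I1,I3) = 0.150 × 0.826 × 1.073 = 0.1329
  σ(I1,I4) = 0.202 × 0.826 × 1.049 = 0.1750
  σ(I2,I3) = 0.318 × 1.068 × 1.073 = 0.3644
  σ(I2,I4) = 0.248 × 1.068 × 1.049 = 0.2778
  σ(I3,I4) = 0.179 × 1.073 × 1.049 = 0.2015
σ²_T = Σσ²ᵢ + 2·Σσ_ij = 4.0746 + 2 × 1.2998 = 6.6742
α = (4/3)·(1 − 4.0746/6.6742) = 0.519

α = 0.519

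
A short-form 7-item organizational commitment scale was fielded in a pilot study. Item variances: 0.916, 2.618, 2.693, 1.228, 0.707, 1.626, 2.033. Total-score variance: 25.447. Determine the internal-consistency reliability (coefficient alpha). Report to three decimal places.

ΣVar(i) = 0.916 + 2.618 + 2.693 + 1.228 + 0.707 + 1.626 + 2.033 = 11.821
α = (k/(k−1))·(1 − ΣVar(i)/Var(T)) = (7/6)·(1 − 11.821/25.447) = 0.625

α = 0.625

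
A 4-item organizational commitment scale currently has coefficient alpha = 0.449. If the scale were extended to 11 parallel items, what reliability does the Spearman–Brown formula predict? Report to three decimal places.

predicted reliability = 0.691

Length factor m = 11/4 = 2.7500
α' = m·α / (1 + (m−1)·α)
   = 11/4 × 0.449 / (1 + (11/4 − 1) × 0.449)
   = 1.2348 / 1.7858 = 0.691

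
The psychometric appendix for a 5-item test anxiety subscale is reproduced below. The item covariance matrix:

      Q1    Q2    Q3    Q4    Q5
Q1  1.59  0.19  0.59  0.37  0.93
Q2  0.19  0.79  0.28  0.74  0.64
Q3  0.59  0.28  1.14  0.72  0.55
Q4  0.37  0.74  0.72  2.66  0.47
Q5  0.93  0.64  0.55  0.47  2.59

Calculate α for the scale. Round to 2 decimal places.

ΣVar(i) = 1.59 + 0.79 + 1.14 + 2.66 + 2.59 = 8.77
Sum of off-diagonal covariances = 5.48
σ²_total = 8.77 + 2 × 5.48 = 19.73
α = (k/(k−1))·(1 − ΣVar(i)/σ²_total) = (5/4)·(1 − 8.77/19.73) = 0.69

α = 0.69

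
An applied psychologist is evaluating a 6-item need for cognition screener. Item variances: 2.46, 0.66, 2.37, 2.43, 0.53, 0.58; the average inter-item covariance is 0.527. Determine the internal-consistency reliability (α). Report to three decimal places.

α = 0.764

Σσ²ᵢ = 2.46 + 0.66 + 2.37 + 2.43 + 0.53 + 0.58 = 9.03
Sum of the 15 distinct covariances = 15 × 0.527 = 7.905
σ²_total = Σσ²ᵢ + 2·Σcov = 9.03 + 2 × 7.905 = 24.840
α = (6/5)·(1 − 9.03/24.840) = 0.764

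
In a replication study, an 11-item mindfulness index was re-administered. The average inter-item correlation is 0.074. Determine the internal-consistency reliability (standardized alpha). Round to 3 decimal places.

Standardized α = k·r̄ / (1 + (k−1)·r̄) = 11 × 0.074 / (1 + 10 × 0.074)
  = 0.8140 / 1.7400 = 0.468

standardized alpha = 0.468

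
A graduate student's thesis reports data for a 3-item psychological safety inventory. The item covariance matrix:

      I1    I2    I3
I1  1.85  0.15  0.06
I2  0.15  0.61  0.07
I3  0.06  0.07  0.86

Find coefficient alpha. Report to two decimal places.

sum of item variances = 1.85 + 0.61 + 0.86 = 3.32
Sum of off-diagonal covariances = 0.28
σ²_total = 3.32 + 2 × 0.28 = 3.88
α = (k/(k−1))·(1 − sum of item variances/σ²_total) = (3/2)·(1 − 3.32/3.88) = 0.22

coefficient alpha = 0.22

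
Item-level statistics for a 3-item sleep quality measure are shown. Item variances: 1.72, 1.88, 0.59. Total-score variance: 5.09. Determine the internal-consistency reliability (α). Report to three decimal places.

sum of item variances = 1.72 + 1.88 + 0.59 = 4.19
α = (k/(k−1))·(1 − sum of item variances/σ²_T) = (3/2)·(1 − 4.19/5.09) = 0.265

α = 0.265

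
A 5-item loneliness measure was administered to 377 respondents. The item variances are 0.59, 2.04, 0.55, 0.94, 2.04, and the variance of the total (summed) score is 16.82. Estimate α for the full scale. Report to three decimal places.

Σσ²ᵢ = 0.59 + 2.04 + 0.55 + 0.94 + 2.04 = 6.16
α = (k/(k−1))·(1 − Σσ²ᵢ/σ²_total) = (5/4)·(1 − 6.16/16.82) = 0.792

α = 0.792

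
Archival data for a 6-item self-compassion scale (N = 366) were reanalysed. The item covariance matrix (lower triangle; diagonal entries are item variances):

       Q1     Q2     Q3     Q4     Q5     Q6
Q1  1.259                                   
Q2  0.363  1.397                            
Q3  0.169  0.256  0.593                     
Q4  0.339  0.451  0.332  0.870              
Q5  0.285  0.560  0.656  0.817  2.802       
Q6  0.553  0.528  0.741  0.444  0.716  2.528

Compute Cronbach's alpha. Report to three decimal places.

α = 0.725

ΣVar(i) = 1.259 + 1.397 + 0.593 + 0.870 + 2.802 + 2.528 = 9.449
Σ_{i<j} σ_ij = 7.210
total variance = 9.449 + 2 × 7.210 = 23.869
α = (k/(k−1))·(1 − ΣVar(i)/total variance) = (6/5)·(1 − 9.449/23.869) = 0.725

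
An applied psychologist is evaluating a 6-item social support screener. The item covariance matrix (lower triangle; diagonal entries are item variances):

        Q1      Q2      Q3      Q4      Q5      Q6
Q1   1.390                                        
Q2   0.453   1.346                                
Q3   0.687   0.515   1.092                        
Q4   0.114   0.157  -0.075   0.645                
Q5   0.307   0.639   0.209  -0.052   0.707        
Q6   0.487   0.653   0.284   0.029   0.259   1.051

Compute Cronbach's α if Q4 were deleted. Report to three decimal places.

α = 0.771

Remaining items: Q1, Q2, Q3, Q5, Q6 (k = 5).
ΣVar(i) = 1.390 + 1.346 + 1.092 + 0.707 + 1.051 = 5.586
Var(T) = 5.586 + 2 × 4.493 = 14.572
α (item deleted) = (5/4)·(1 − 5.586/14.572) = 0.771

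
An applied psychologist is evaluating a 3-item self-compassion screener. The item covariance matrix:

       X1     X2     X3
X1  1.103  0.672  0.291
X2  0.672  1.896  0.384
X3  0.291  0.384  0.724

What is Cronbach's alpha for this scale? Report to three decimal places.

Cronbach's alpha = 0.630

Σσ²ᵢ = 1.103 + 1.896 + 0.724 = 3.723
Σ_{i<j} σ_ij = 1.347
σ²_T = 3.723 + 2 × 1.347 = 6.417
α = (k/(k−1))·(1 − Σσ²ᵢ/σ²_T) = (3/2)·(1 − 3.723/6.417) = 0.630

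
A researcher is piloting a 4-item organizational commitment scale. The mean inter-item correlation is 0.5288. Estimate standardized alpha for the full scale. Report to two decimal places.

standardized alpha = 0.82

Standardized α = k·r̄ / (1 + (k−1)·r̄) = 4 × 0.5288 / (1 + 3 × 0.5288)
  = 2.1152 / 2.5864 = 0.82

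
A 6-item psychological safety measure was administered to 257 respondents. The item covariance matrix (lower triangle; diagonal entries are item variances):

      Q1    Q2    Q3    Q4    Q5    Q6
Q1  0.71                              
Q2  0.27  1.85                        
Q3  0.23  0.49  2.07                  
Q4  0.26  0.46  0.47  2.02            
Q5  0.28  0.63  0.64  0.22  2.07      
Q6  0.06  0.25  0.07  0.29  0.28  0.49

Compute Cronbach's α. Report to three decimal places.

α = 0.619

sum of item variances = 0.71 + 1.85 + 2.07 + 2.02 + 2.07 + 0.49 = 9.21
Sum of the distinct covariances = 4.90
σ²_total = 9.21 + 2 × 4.90 = 19.01
α = (k/(k−1))·(1 − sum of item variances/σ²_total) = (6/5)·(1 − 9.21/19.01) = 0.619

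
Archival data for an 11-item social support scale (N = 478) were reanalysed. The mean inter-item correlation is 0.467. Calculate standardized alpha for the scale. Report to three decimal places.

standardized alpha = 0.906

Standardized α = k·r̄ / (1 + (k−1)·r̄) = 11 × 0.467 / (1 + 10 × 0.467)
  = 5.1370 / 5.6700 = 0.906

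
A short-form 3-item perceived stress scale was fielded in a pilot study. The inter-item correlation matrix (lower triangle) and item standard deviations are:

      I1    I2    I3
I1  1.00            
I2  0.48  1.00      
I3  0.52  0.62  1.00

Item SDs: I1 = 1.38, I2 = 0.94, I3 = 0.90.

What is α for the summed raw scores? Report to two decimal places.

Σσ²ᵢ = 1.38² + 0.94² + 0.90² = 3.5980
Covariances σ_ij = r_ij · s_i · s_j:
  σ(I1,I2) = 0.48 × 1.38 × 0.94 = 0.6227
  σ(I1,I3) = 0.52 × 1.38 × 0.90 = 0.6458
  σ(I2,I3) = 0.62 × 0.94 × 0.90 = 0.5245
σ²_T = Σσ²ᵢ + 2·Σσ_ij = 3.5980 + 2 × 1.7930 = 7.1840
α = (3/2)·(1 − 3.5980/7.1840) = 0.75

α = 0.75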